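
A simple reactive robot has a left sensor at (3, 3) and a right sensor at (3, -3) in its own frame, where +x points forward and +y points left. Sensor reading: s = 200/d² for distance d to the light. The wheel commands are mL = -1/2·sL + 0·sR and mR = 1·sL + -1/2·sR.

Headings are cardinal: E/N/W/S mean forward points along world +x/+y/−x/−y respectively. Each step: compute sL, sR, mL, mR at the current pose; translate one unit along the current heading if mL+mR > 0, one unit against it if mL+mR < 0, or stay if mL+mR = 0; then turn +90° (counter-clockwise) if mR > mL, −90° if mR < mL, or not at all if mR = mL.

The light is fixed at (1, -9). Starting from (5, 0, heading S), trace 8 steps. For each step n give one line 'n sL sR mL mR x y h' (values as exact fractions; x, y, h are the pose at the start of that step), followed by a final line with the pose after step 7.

0 40/17 200/37 -20/17 -220/629 5 0 S
1 100/109 100/49 -50/109 -550/5341 5 1 E
2 200/169 40/41 -100/169 4820/6929 4 1 N
3 25/8 50/49 -25/16 1025/392 4 2 W
4 200/89 40/13 -100/89 820/1157 3 2 S
5 4/5 100/53 -2/5 -38/265 3 3 E
6 200/229 200/241 -100/229 25300/55189 2 3 N
7 25/13 10/13 -25/26 20/13 2 4 W
final 1 4 S

n=0: pose=(5,0,S); sL=40/17, sR=200/37; mL=-20/17, mR=-220/629; mL+mR=-960/629 → advance -1; mR−mL=520/629 → turn +1·90°
n=1: pose=(5,1,E); sL=100/109, sR=100/49; mL=-50/109, mR=-550/5341; mL+mR=-3000/5341 → advance -1; mR−mL=1900/5341 → turn +1·90°
n=2: pose=(4,1,N); sL=200/169, sR=40/41; mL=-100/169, mR=4820/6929; mL+mR=720/6929 → advance +1; mR−mL=8920/6929 → turn +1·90°
n=3: pose=(4,2,W); sL=25/8, sR=50/49; mL=-25/16, mR=1025/392; mL+mR=825/784 → advance +1; mR−mL=3275/784 → turn +1·90°
n=4: pose=(3,2,S); sL=200/89, sR=40/13; mL=-100/89, mR=820/1157; mL+mR=-480/1157 → advance -1; mR−mL=2120/1157 → turn +1·90°
n=5: pose=(3,3,E); sL=4/5, sR=100/53; mL=-2/5, mR=-38/265; mL+mR=-144/265 → advance -1; mR−mL=68/265 → turn +1·90°
n=6: pose=(2,3,N); sL=200/229, sR=200/241; mL=-100/229, mR=25300/55189; mL+mR=1200/55189 → advance +1; mR−mL=49400/55189 → turn +1·90°
n=7: pose=(2,4,W); sL=25/13, sR=10/13; mL=-25/26, mR=20/13; mL+mR=15/26 → advance +1; mR−mL=5/2 → turn +1·90°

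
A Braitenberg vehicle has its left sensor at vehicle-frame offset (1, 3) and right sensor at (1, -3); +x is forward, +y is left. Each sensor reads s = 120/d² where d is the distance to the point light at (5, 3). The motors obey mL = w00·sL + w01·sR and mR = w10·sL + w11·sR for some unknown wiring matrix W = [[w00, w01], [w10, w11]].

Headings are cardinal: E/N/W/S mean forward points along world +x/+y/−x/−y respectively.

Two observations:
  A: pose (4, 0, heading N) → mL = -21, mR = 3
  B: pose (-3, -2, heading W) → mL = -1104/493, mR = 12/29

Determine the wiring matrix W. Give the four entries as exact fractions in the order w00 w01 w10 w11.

obs A: pose=(4,0,N) → sL=6, sR=15, mL=-21, mR=3
obs B: pose=(-3,-2,W) → sL=24/29, sR=24/17, mL=-1104/493, mR=12/29
sensor matrix S = [[6, 15], [24/29, 24/17]]; det S = -1944/493
solve [mL_A; mL_B] = S·[w00; w01] and [mR_A; mR_B] = S·[w10; w11]:
  w00 = -1, w01 = -1, w10 = 1/2, w11 = 0

-1 -1 1/2 0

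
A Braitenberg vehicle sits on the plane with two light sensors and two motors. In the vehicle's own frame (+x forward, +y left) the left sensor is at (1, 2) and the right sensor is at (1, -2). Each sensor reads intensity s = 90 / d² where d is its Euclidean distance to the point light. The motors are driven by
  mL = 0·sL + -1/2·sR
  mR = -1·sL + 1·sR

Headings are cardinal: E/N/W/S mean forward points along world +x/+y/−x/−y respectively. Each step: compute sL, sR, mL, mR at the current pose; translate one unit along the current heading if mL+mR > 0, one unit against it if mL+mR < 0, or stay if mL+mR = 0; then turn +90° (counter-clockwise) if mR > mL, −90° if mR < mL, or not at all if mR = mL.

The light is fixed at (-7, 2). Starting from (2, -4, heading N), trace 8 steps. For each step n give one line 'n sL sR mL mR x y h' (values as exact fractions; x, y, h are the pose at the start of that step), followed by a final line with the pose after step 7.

0 45/37 45/73 -45/146 -1620/2701 2 -4 N
1 18/25 90/181 -45/181 -1008/4525 2 -5 E
2 5/4 45/68 -45/136 -10/17 1 -5 N
3 10/13 90/181 -45/181 -640/2353 1 -6 E
4 5/9 45/53 -45/106 140/477 0 -6 S
5 90/89 18/29 -9/29 -1008/2581 0 -5 E
6 45/64 9/8 -9/16 27/64 -1 -5 S
7 18/13 90/113 -45/113 -864/1469 -1 -4 E
final -2 -4 S

n=0: pose=(2,-4,N); sL=45/37, sR=45/73; mL=-45/146, mR=-1620/2701; mL+mR=-4905/5402 → advance -1; mR−mL=-1575/5402 → turn -1·90°
n=1: pose=(2,-5,E); sL=18/25, sR=90/181; mL=-45/181, mR=-1008/4525; mL+mR=-2133/4525 → advance -1; mR−mL=117/4525 → turn +1·90°
n=2: pose=(1,-5,N); sL=5/4, sR=45/68; mL=-45/136, mR=-10/17; mL+mR=-125/136 → advance -1; mR−mL=-35/136 → turn -1·90°
n=3: pose=(1,-6,E); sL=10/13, sR=90/181; mL=-45/181, mR=-640/2353; mL+mR=-1225/2353 → advance -1; mR−mL=-55/2353 → turn -1·90°
n=4: pose=(0,-6,S); sL=5/9, sR=45/53; mL=-45/106, mR=140/477; mL+mR=-125/954 → advance -1; mR−mL=685/954 → turn +1·90°
n=5: pose=(0,-5,E); sL=90/89, sR=18/29; mL=-9/29, mR=-1008/2581; mL+mR=-1809/2581 → advance -1; mR−mL=-207/2581 → turn -1·90°
n=6: pose=(-1,-5,S); sL=45/64, sR=9/8; mL=-9/16, mR=27/64; mL+mR=-9/64 → advance -1; mR−mL=63/64 → turn +1·90°
n=7: pose=(-1,-4,E); sL=18/13, sR=90/113; mL=-45/113, mR=-864/1469; mL+mR=-1449/1469 → advance -1; mR−mL=-279/1469 → turn -1·90°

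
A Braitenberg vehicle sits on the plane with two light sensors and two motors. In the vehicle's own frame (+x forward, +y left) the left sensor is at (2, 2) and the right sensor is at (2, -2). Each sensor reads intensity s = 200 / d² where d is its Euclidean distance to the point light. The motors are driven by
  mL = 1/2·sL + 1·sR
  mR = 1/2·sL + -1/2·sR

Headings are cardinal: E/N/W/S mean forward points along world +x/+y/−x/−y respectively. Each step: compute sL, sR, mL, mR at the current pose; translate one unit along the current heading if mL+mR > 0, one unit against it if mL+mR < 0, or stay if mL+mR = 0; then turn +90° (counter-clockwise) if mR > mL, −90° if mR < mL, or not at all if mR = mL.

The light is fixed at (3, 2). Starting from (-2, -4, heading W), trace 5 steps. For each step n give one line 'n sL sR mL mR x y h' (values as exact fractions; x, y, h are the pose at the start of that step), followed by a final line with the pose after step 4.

n=0: pose=(-2,-4,W); sL=200/113, sR=40/13; mL=5820/1469, mR=-960/1469; mL+mR=4860/1469 → advance +1; mR−mL=-60/13 → turn -1·90°
n=1: pose=(-3,-4,N); sL=5/2, sR=25/4; mL=15/2, mR=-15/8; mL+mR=45/8 → advance +1; mR−mL=-75/8 → turn -1·90°
n=2: pose=(-3,-3,E); sL=8, sR=40/13; mL=92/13, mR=32/13; mL+mR=124/13 → advance +1; mR−mL=-60/13 → turn -1·90°
n=3: pose=(-2,-3,S); sL=100/29, sR=100/49; mL=5350/1421, mR=1000/1421; mL+mR=6350/1421 → advance +1; mR−mL=-150/49 → turn -1·90°
n=4: pose=(-2,-4,W); sL=200/113, sR=40/13; mL=5820/1469, mR=-960/1469; mL+mR=4860/1469 → advance +1; mR−mL=-60/13 → turn -1·90°

0 200/113 40/13 5820/1469 -960/1469 -2 -4 W
1 5/2 25/4 15/2 -15/8 -3 -4 N
2 8 40/13 92/13 32/13 -3 -3 E
3 100/29 100/49 5350/1421 1000/1421 -2 -3 S
4 200/113 40/13 5820/1469 -960/1469 -2 -4 W
final -3 -4 N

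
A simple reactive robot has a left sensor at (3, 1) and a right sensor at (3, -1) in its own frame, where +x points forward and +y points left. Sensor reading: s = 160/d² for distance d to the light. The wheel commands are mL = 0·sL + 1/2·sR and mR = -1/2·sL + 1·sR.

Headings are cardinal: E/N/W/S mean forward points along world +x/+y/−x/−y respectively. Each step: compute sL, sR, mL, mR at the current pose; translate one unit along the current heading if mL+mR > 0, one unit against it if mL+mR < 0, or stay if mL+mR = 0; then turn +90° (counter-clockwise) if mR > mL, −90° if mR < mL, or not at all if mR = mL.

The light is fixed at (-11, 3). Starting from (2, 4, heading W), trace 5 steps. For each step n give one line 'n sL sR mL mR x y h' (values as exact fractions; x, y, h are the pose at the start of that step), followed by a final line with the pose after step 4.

0 8/5 20/13 10/13 48/65 2 4 W
1 160/137 32/37 16/37 1424/5069 1 4 N
2 80/117 80/113 40/113 4840/13221 1 5 E
3 160/169 160/221 80/221 720/2873 2 5 N
4 10/17 8/13 4/13 71/221 2 6 E
final 3 6 N

n=0: pose=(2,4,W); sL=8/5, sR=20/13; mL=10/13, mR=48/65; mL+mR=98/65 → advance +1; mR−mL=-2/65 → turn -1·90°
n=1: pose=(1,4,N); sL=160/137, sR=32/37; mL=16/37, mR=1424/5069; mL+mR=3616/5069 → advance +1; mR−mL=-768/5069 → turn -1·90°
n=2: pose=(1,5,E); sL=80/117, sR=80/113; mL=40/113, mR=4840/13221; mL+mR=9520/13221 → advance +1; mR−mL=160/13221 → turn +1·90°
n=3: pose=(2,5,N); sL=160/169, sR=160/221; mL=80/221, mR=720/2873; mL+mR=1760/2873 → advance +1; mR−mL=-320/2873 → turn -1·90°
n=4: pose=(2,6,E); sL=10/17, sR=8/13; mL=4/13, mR=71/221; mL+mR=139/221 → advance +1; mR−mL=3/221 → turn +1·90°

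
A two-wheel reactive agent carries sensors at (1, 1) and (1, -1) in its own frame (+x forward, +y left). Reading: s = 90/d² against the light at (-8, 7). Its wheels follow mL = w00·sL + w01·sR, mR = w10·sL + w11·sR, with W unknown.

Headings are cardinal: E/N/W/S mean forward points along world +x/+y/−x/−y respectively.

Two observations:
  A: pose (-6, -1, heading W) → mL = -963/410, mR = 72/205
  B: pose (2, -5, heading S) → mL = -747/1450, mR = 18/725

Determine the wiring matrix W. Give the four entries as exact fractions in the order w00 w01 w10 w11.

obs A: pose=(-6,-1,W) → sL=45/41, sR=9/5, mL=-963/410, mR=72/205
obs B: pose=(2,-5,S) → sL=9/29, sR=9/25, mL=-747/1450, mR=18/725
sensor matrix S = [[45/41, 9/5], [9/29, 9/25]]; det S = -972/5945
solve [mL_A; mL_B] = S·[w00; w01] and [mR_A; mR_B] = S·[w10; w11]:
  w00 = -1/2, w01 = -1, w10 = -1/2, w11 = 1/2

-1/2 -1 -1/2 1/2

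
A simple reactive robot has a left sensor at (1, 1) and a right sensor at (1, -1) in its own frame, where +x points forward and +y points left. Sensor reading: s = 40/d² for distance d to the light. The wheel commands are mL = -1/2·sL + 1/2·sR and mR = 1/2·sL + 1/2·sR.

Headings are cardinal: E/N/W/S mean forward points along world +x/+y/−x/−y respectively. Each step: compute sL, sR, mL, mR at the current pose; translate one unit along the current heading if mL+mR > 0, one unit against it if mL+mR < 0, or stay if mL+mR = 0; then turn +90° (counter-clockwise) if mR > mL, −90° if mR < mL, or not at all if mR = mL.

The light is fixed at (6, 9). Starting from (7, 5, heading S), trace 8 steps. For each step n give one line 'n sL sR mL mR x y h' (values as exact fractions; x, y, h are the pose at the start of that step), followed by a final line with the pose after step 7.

0 40/29 8/5 16/145 216/145 7 5 S
1 2 1 -1/2 3/2 7 4 E
2 40/17 8/5 -32/85 168/85 8 4 N
3 20/13 4 16/13 36/13 8 5 W
4 40/29 8/5 16/145 216/145 7 5 S
5 2 1 -1/2 3/2 7 4 E
6 40/17 8/5 -32/85 168/85 8 4 N
7 20/13 4 16/13 36/13 8 5 W
final 7 5 S

n=0: pose=(7,5,S); sL=40/29, sR=8/5; mL=16/145, mR=216/145; mL+mR=8/5 → advance +1; mR−mL=40/29 → turn +1·90°
n=1: pose=(7,4,E); sL=2, sR=1; mL=-1/2, mR=3/2; mL+mR=1 → advance +1; mR−mL=2 → turn +1·90°
n=2: pose=(8,4,N); sL=40/17, sR=8/5; mL=-32/85, mR=168/85; mL+mR=8/5 → advance +1; mR−mL=40/17 → turn +1·90°
n=3: pose=(8,5,W); sL=20/13, sR=4; mL=16/13, mR=36/13; mL+mR=4 → advance +1; mR−mL=20/13 → turn +1·90°
n=4: pose=(7,5,S); sL=40/29, sR=8/5; mL=16/145, mR=216/145; mL+mR=8/5 → advance +1; mR−mL=40/29 → turn +1·90°
n=5: pose=(7,4,E); sL=2, sR=1; mL=-1/2, mR=3/2; mL+mR=1 → advance +1; mR−mL=2 → turn +1·90°
n=6: pose=(8,4,N); sL=40/17, sR=8/5; mL=-32/85, mR=168/85; mL+mR=8/5 → advance +1; mR−mL=40/17 → turn +1·90°
n=7: pose=(8,5,W); sL=20/13, sR=4; mL=16/13, mR=36/13; mL+mR=4 → advance +1; mR−mL=20/13 → turn +1·90°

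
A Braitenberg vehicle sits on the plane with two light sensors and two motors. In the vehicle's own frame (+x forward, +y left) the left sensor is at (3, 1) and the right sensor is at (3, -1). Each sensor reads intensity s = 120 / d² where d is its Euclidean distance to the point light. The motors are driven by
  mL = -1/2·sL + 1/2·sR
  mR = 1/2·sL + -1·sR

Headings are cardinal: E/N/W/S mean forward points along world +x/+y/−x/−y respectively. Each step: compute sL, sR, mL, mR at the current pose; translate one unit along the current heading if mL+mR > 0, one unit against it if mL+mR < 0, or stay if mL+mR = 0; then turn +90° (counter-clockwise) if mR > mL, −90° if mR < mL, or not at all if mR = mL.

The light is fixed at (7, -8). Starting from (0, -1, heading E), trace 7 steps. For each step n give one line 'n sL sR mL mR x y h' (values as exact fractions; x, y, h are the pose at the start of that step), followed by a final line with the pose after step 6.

0 3/2 30/13 21/52 -81/52 0 -1 E
1 24/13 120/97 -384/1261 -396/1261 -1 -1 S
2 12/17 60/101 -96/1717 -414/1717 -1 0 W
3 24/37 120/157 336/5809 -2556/5809 0 0 N
4 3/2 30/13 21/52 -81/52 0 -1 E
5 24/13 120/97 -384/1261 -396/1261 -1 -1 S
6 12/17 60/101 -96/1717 -414/1717 -1 0 W
final 0 0 N

n=0: pose=(0,-1,E); sL=3/2, sR=30/13; mL=21/52, mR=-81/52; mL+mR=-15/13 → advance -1; mR−mL=-51/26 → turn -1·90°
n=1: pose=(-1,-1,S); sL=24/13, sR=120/97; mL=-384/1261, mR=-396/1261; mL+mR=-60/97 → advance -1; mR−mL=-12/1261 → turn -1·90°
n=2: pose=(-1,0,W); sL=12/17, sR=60/101; mL=-96/1717, mR=-414/1717; mL+mR=-30/101 → advance -1; mR−mL=-318/1717 → turn -1·90°
n=3: pose=(0,0,N); sL=24/37, sR=120/157; mL=336/5809, mR=-2556/5809; mL+mR=-60/157 → advance -1; mR−mL=-2892/5809 → turn -1·90°
n=4: pose=(0,-1,E); sL=3/2, sR=30/13; mL=21/52, mR=-81/52; mL+mR=-15/13 → advance -1; mR−mL=-51/26 → turn -1·90°
n=5: pose=(-1,-1,S); sL=24/13, sR=120/97; mL=-384/1261, mR=-396/1261; mL+mR=-60/97 → advance -1; mR−mL=-12/1261 → turn -1·90°
n=6: pose=(-1,0,W); sL=12/17, sR=60/101; mL=-96/1717, mR=-414/1717; mL+mR=-30/101 → advance -1; mR−mL=-318/1717 → turn -1·90°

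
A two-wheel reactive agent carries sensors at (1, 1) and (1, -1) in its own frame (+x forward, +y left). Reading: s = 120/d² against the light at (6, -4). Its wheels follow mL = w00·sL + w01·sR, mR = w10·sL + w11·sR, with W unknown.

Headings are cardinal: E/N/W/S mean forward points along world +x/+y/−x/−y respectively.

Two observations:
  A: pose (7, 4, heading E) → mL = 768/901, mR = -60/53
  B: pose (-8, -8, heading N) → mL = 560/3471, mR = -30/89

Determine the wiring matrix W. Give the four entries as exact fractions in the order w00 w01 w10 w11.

obs A: pose=(7,4,E) → sL=24/17, sR=120/53, mL=768/901, mR=-60/53
obs B: pose=(-8,-8,N) → sL=20/39, sR=60/89, mL=560/3471, mR=-30/89
sensor matrix S = [[24/17, 120/53], [20/39, 60/89]]; det S = -218240/1042457
solve [mL_A; mL_B] = S·[w00; w01] and [mR_A; mR_B] = S·[w10; w11]:
  w00 = -1, w01 = 1, w10 = 0, w11 = -1/2

-1 1 0 -1/2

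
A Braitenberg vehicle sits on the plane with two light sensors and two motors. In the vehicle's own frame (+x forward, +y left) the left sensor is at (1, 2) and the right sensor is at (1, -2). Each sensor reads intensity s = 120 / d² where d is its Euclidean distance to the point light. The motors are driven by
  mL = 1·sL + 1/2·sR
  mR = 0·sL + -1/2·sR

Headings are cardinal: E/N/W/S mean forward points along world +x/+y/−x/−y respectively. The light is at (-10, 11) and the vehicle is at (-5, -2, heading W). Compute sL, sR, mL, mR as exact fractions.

left sensor world pos  = (-6, -4); dL² = 241
right sensor world pos = (-6, 0); dR² = 137
sL = 120/241 = 120/241
sR = 120/137 = 120/137
mL = 1·sL + 1/2·sR = 30900/33017
mR = 0·sL + -1/2·sR = -60/137

120/241 120/137 30900/33017 -60/137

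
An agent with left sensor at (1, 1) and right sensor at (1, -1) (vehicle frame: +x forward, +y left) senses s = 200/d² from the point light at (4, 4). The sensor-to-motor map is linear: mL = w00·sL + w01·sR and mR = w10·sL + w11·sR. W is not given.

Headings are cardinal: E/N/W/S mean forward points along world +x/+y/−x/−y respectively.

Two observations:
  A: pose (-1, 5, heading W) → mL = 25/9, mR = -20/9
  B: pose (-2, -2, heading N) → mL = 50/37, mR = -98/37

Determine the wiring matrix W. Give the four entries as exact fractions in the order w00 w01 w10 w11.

obs A: pose=(-1,5,W) → sL=50/9, sR=5, mL=25/9, mR=-20/9
obs B: pose=(-2,-2,N) → sL=100/37, sR=4, mL=50/37, mR=-98/37
sensor matrix S = [[50/9, 5], [100/37, 4]]; det S = 2900/333
solve [mL_A; mL_B] = S·[w00; w01] and [mR_A; mR_B] = S·[w10; w11]:
  w00 = 1/2, w01 = 0, w10 = 1/2, w11 = -1

1/2 0 1/2 -1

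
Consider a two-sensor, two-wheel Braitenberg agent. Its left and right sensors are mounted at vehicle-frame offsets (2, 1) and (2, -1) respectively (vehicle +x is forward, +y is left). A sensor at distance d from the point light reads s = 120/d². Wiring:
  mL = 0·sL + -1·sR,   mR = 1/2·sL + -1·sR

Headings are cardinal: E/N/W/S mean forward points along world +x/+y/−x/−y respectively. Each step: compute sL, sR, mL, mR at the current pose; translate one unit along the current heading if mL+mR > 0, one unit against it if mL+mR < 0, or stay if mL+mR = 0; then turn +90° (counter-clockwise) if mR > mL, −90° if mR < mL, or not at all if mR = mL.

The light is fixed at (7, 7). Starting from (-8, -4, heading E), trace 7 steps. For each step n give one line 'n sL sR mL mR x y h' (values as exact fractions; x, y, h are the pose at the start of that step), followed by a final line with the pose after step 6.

0 120/269 120/313 -120/313 -13500/84197 -8 -4 E
1 12/37 20/51 -20/51 -434/1887 -9 -4 N
2 120/493 24/89 -24/89 -6492/43877 -9 -5 W
3 15/49 30/113 -30/113 -1245/11074 -8 -5 S
4 120/269 120/313 -120/313 -13500/84197 -8 -4 E
5 12/37 20/51 -20/51 -434/1887 -9 -4 N
6 120/493 24/89 -24/89 -6492/43877 -9 -5 W
final -8 -5 S

n=0: pose=(-8,-4,E); sL=120/269, sR=120/313; mL=-120/313, mR=-13500/84197; mL+mR=-45780/84197 → advance -1; mR−mL=60/269 → turn +1·90°
n=1: pose=(-9,-4,N); sL=12/37, sR=20/51; mL=-20/51, mR=-434/1887; mL+mR=-1174/1887 → advance -1; mR−mL=6/37 → turn +1·90°
n=2: pose=(-9,-5,W); sL=120/493, sR=24/89; mL=-24/89, mR=-6492/43877; mL+mR=-18324/43877 → advance -1; mR−mL=60/493 → turn +1·90°
n=3: pose=(-8,-5,S); sL=15/49, sR=30/113; mL=-30/113, mR=-1245/11074; mL+mR=-4185/11074 → advance -1; mR−mL=15/98 → turn +1·90°
n=4: pose=(-8,-4,E); sL=120/269, sR=120/313; mL=-120/313, mR=-13500/84197; mL+mR=-45780/84197 → advance -1; mR−mL=60/269 → turn +1·90°
n=5: pose=(-9,-4,N); sL=12/37, sR=20/51; mL=-20/51, mR=-434/1887; mL+mR=-1174/1887 → advance -1; mR−mL=6/37 → turn +1·90°
n=6: pose=(-9,-5,W); sL=120/493, sR=24/89; mL=-24/89, mR=-6492/43877; mL+mR=-18324/43877 → advance -1; mR−mL=60/493 → turn +1·90°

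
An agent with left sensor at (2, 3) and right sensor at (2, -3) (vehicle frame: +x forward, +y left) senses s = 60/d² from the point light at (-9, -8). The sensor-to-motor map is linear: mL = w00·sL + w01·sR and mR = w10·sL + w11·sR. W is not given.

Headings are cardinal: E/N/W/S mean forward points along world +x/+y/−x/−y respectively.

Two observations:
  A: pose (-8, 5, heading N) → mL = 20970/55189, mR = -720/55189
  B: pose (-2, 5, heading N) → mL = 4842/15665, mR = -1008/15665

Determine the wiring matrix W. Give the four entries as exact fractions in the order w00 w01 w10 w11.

1/2 1 -1 1

obs A: pose=(-8,5,N) → sL=60/229, sR=60/241, mL=20970/55189, mR=-720/55189
obs B: pose=(-2,5,N) → sL=60/241, sR=12/65, mL=4842/15665, mR=-1008/15665
sensor matrix S = [[60/229, 60/241], [60/241, 12/65]]; det S = -2353536/172907137
solve [mL_A; mL_B] = S·[w00; w01] and [mR_A; mR_B] = S·[w10; w11]:
  w00 = 1/2, w01 = 1, w10 = -1, w11 = 1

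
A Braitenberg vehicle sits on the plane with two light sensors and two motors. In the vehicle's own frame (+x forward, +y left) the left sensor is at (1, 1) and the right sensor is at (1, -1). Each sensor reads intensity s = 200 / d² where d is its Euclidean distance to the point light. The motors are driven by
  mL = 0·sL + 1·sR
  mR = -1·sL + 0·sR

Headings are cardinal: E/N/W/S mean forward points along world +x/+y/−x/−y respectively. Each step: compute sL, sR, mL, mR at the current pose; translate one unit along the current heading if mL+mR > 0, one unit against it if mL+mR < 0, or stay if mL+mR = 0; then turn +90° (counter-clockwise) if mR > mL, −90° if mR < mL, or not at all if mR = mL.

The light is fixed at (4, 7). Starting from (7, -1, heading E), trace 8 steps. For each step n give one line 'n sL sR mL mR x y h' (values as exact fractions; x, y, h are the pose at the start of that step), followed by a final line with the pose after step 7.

n=0: pose=(7,-1,E); sL=40/13, sR=200/97; mL=200/97, mR=-40/13; mL+mR=-1280/1261 → advance -1; mR−mL=-6480/1261 → turn -1·90°
n=1: pose=(6,-1,S); sL=20/9, sR=100/41; mL=100/41, mR=-20/9; mL+mR=80/369 → advance +1; mR−mL=-1720/369 → turn -1·90°
n=2: pose=(6,-2,W); sL=200/101, sR=40/13; mL=40/13, mR=-200/101; mL+mR=1440/1313 → advance +1; mR−mL=-6640/1313 → turn -1·90°
n=3: pose=(5,-2,N); sL=25/8, sR=50/17; mL=50/17, mR=-25/8; mL+mR=-25/136 → advance -1; mR−mL=-825/136 → turn -1·90°
n=4: pose=(5,-3,E); sL=40/17, sR=8/5; mL=8/5, mR=-40/17; mL+mR=-64/85 → advance -1; mR−mL=-336/85 → turn -1·90°
n=5: pose=(4,-3,S); sL=100/61, sR=100/61; mL=100/61, mR=-100/61; mL+mR=0 → advance +0; mR−mL=-200/61 → turn -1·90°
n=6: pose=(4,-3,W); sL=100/61, sR=100/41; mL=100/41, mR=-100/61; mL+mR=2000/2501 → advance +1; mR−mL=-10200/2501 → turn -1·90°
n=7: pose=(3,-3,N); sL=40/17, sR=200/81; mL=200/81, mR=-40/17; mL+mR=160/1377 → advance +1; mR−mL=-6640/1377 → turn -1·90°

0 40/13 200/97 200/97 -40/13 7 -1 E
1 20/9 100/41 100/41 -20/9 6 -1 S
2 200/101 40/13 40/13 -200/101 6 -2 W
3 25/8 50/17 50/17 -25/8 5 -2 N
4 40/17 8/5 8/5 -40/17 5 -3 E
5 100/61 100/61 100/61 -100/61 4 -3 S
6 100/61 100/41 100/41 -100/61 4 -3 W
7 40/17 200/81 200/81 -40/17 3 -3 N
final 3 -2 E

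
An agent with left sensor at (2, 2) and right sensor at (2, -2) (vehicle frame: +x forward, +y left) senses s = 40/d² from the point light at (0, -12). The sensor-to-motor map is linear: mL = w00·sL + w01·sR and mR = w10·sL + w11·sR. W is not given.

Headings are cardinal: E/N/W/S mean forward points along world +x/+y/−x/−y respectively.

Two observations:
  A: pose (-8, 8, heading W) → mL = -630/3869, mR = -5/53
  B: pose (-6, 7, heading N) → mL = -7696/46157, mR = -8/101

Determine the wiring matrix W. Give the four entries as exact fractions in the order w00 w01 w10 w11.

-1 -1 -1 0

obs A: pose=(-8,8,W) → sL=5/53, sR=5/73, mL=-630/3869, mR=-5/53
obs B: pose=(-6,7,N) → sL=8/101, sR=40/457, mL=-7696/46157, mR=-8/101
sensor matrix S = [[5/53, 5/73], [8/101, 40/457]]; det S = 505760/178581433
solve [mL_A; mL_B] = S·[w00; w01] and [mR_A; mR_B] = S·[w10; w11]:
  w00 = -1, w01 = -1, w10 = -1, w11 = 0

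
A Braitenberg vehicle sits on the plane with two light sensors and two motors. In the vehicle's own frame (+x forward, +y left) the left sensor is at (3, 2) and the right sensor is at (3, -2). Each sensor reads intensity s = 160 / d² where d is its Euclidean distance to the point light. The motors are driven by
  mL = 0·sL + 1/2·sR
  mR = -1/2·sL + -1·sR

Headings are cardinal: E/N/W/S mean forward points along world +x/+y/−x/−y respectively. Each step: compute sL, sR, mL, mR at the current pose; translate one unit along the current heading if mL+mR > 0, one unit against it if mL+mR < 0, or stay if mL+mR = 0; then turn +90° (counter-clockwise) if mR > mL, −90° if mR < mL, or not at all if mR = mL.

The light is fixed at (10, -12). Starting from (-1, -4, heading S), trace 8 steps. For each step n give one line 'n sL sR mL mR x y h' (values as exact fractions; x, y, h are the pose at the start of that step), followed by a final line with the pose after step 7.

0 80/53 80/97 40/97 -8120/5141 -1 -4 S
1 32/49 160/317 80/317 -12912/15533 -1 -3 W
2 5/9 10/13 5/13 -245/234 0 -3 N
3 160/149 32/17 16/17 -6128/2533 0 -4 E
4 80/53 80/97 40/97 -8120/5141 -1 -4 S
5 32/49 160/317 80/317 -12912/15533 -1 -3 W
6 5/9 10/13 5/13 -245/234 0 -3 N
7 160/149 32/17 16/17 -6128/2533 0 -4 E
final -1 -4 S

n=0: pose=(-1,-4,S); sL=80/53, sR=80/97; mL=40/97, mR=-8120/5141; mL+mR=-6000/5141 → advance -1; mR−mL=-10240/5141 → turn -1·90°
n=1: pose=(-1,-3,W); sL=32/49, sR=160/317; mL=80/317, mR=-12912/15533; mL+mR=-8992/15533 → advance -1; mR−mL=-16832/15533 → turn -1·90°
n=2: pose=(0,-3,N); sL=5/9, sR=10/13; mL=5/13, mR=-245/234; mL+mR=-155/234 → advance -1; mR−mL=-335/234 → turn -1·90°
n=3: pose=(0,-4,E); sL=160/149, sR=32/17; mL=16/17, mR=-6128/2533; mL+mR=-3744/2533 → advance -1; mR−mL=-8512/2533 → turn -1·90°
n=4: pose=(-1,-4,S); sL=80/53, sR=80/97; mL=40/97, mR=-8120/5141; mL+mR=-6000/5141 → advance -1; mR−mL=-10240/5141 → turn -1·90°
n=5: pose=(-1,-3,W); sL=32/49, sR=160/317; mL=80/317, mR=-12912/15533; mL+mR=-8992/15533 → advance -1; mR−mL=-16832/15533 → turn -1·90°
n=6: pose=(0,-3,N); sL=5/9, sR=10/13; mL=5/13, mR=-245/234; mL+mR=-155/234 → advance -1; mR−mL=-335/234 → turn -1·90°
n=7: pose=(0,-4,E); sL=160/149, sR=32/17; mL=16/17, mR=-6128/2533; mL+mR=-3744/2533 → advance -1; mR−mL=-8512/2533 → turn -1·90°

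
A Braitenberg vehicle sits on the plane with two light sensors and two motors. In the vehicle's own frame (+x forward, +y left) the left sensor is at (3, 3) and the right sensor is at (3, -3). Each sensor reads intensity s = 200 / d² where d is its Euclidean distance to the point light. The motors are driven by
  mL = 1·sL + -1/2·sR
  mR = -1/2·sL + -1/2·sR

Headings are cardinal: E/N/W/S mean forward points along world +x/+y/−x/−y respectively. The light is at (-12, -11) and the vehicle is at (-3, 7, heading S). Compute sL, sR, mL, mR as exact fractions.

left sensor world pos  = (0, 4); dL² = 369
right sensor world pos = (-6, 4); dR² = 261
sL = 200/369 = 200/369
sR = 200/261 = 200/261
mL = 1·sL + -1/2·sR = 1700/10701
mR = -1/2·sL + -1/2·sR = -7000/10701

200/369 200/261 1700/10701 -7000/10701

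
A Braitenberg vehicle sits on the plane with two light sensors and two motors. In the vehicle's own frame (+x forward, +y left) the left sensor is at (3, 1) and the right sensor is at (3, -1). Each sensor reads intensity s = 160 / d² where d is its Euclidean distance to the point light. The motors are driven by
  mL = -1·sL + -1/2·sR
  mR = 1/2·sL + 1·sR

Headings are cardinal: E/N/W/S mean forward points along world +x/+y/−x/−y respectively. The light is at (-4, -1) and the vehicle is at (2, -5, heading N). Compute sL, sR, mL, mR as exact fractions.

80/13 16/5 -504/65 408/65

left sensor world pos  = (1, -2); dL² = 26
right sensor world pos = (3, -2); dR² = 50
sL = 160/26 = 80/13
sR = 160/50 = 16/5
mL = -1·sL + -1/2·sR = -504/65
mR = 1/2·sL + 1·sR = 408/65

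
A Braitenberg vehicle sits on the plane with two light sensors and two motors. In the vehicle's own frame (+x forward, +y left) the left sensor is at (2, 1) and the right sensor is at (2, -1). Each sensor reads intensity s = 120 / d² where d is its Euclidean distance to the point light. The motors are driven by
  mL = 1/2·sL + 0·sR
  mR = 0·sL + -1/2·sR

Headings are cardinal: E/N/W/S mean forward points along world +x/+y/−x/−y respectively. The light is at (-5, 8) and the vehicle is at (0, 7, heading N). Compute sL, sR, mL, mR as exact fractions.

left sensor world pos  = (-1, 9); dL² = 17
right sensor world pos = (1, 9); dR² = 37
sL = 120/17 = 120/17
sR = 120/37 = 120/37
mL = 1/2·sL + 0·sR = 60/17
mR = 0·sL + -1/2·sR = -60/37

120/17 120/37 60/17 -60/37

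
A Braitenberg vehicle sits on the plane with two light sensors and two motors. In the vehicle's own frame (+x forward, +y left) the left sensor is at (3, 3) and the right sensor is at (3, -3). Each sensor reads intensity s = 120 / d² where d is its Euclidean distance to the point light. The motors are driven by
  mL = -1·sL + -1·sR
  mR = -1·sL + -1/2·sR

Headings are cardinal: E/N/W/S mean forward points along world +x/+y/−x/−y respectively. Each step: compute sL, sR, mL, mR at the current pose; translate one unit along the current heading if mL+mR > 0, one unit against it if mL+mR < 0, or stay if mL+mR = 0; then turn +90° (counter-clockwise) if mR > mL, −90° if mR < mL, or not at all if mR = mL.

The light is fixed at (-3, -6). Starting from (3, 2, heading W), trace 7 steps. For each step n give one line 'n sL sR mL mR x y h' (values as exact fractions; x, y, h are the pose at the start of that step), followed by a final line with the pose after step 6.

0 60/17 12/13 -984/221 -882/221 3 2 W
1 24/25 120/41 -3984/1025 -2484/1025 4 2 S
2 30/61 15/17 -1425/1037 -1935/2074 4 3 E
3 40/51 8/15 -112/85 -268/255 3 3 N
4 60/17 12/13 -984/221 -882/221 3 2 W
5 24/25 120/41 -3984/1025 -2484/1025 4 2 S
6 30/61 15/17 -1425/1037 -1935/2074 4 3 E
final 3 3 N

n=0: pose=(3,2,W); sL=60/17, sR=12/13; mL=-984/221, mR=-882/221; mL+mR=-1866/221 → advance -1; mR−mL=6/13 → turn +1·90°
n=1: pose=(4,2,S); sL=24/25, sR=120/41; mL=-3984/1025, mR=-2484/1025; mL+mR=-6468/1025 → advance -1; mR−mL=60/41 → turn +1·90°
n=2: pose=(4,3,E); sL=30/61, sR=15/17; mL=-1425/1037, mR=-1935/2074; mL+mR=-4785/2074 → advance -1; mR−mL=15/34 → turn +1·90°
n=3: pose=(3,3,N); sL=40/51, sR=8/15; mL=-112/85, mR=-268/255; mL+mR=-604/255 → advance -1; mR−mL=4/15 → turn +1·90°
n=4: pose=(3,2,W); sL=60/17, sR=12/13; mL=-984/221, mR=-882/221; mL+mR=-1866/221 → advance -1; mR−mL=6/13 → turn +1·90°
n=5: pose=(4,2,S); sL=24/25, sR=120/41; mL=-3984/1025, mR=-2484/1025; mL+mR=-6468/1025 → advance -1; mR−mL=60/41 → turn +1·90°
n=6: pose=(4,3,E); sL=30/61, sR=15/17; mL=-1425/1037, mR=-1935/2074; mL+mR=-4785/2074 → advance -1; mR−mL=15/34 → turn +1·90°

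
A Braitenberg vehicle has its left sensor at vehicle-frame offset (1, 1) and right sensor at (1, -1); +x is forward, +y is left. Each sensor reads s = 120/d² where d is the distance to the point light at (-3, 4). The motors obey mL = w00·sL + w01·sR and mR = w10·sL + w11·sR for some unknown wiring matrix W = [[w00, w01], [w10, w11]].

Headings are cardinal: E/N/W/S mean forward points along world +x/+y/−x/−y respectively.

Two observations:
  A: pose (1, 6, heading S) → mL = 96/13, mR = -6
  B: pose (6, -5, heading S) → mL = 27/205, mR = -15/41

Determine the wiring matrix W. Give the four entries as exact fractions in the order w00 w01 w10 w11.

-1 1 0 -1/2

obs A: pose=(1,6,S) → sL=60/13, sR=12, mL=96/13, mR=-6
obs B: pose=(6,-5,S) → sL=3/5, sR=30/41, mL=27/205, mR=-15/41
sensor matrix S = [[60/13, 12], [3/5, 30/41]]; det S = -10188/2665
solve [mL_A; mL_B] = S·[w00; w01] and [mR_A; mR_B] = S·[w10; w11]:
  w00 = -1, w01 = 1, w10 = 0, w11 = -1/2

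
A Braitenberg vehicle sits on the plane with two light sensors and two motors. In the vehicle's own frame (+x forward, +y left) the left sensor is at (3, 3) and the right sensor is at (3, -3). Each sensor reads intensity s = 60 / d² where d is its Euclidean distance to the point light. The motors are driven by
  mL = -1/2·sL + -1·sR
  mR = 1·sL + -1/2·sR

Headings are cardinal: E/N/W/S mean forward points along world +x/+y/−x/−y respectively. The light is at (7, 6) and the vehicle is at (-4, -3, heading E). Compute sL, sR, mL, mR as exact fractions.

3/5 15/52 -153/260 237/520

left sensor world pos  = (-1, 0); dL² = 100
right sensor world pos = (-1, -6); dR² = 208
sL = 60/100 = 3/5
sR = 60/208 = 15/52
mL = -1/2·sL + -1·sR = -153/260
mR = 1·sL + -1/2·sR = 237/520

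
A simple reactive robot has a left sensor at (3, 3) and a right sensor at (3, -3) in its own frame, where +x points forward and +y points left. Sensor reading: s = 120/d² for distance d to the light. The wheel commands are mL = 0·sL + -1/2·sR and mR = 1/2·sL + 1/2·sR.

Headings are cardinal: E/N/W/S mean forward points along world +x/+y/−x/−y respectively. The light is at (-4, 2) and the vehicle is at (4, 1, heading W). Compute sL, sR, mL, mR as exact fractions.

left sensor world pos  = (1, -2); dL² = 41
right sensor world pos = (1, 4); dR² = 29
sL = 120/41 = 120/41
sR = 120/29 = 120/29
mL = 0·sL + -1/2·sR = -60/29
mR = 1/2·sL + 1/2·sR = 4200/1189

120/41 120/29 -60/29 4200/1189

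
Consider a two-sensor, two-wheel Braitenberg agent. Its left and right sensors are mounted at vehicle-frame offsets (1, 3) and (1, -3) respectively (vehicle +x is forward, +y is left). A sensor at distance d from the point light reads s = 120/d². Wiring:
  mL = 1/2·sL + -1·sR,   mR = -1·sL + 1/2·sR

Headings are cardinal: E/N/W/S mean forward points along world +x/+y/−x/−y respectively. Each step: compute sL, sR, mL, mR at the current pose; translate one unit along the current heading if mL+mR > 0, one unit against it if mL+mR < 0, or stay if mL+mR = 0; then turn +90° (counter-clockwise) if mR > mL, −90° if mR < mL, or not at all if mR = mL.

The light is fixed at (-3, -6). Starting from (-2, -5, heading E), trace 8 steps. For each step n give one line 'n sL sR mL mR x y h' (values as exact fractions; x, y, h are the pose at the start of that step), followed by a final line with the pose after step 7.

n=0: pose=(-2,-5,E); sL=6, sR=15; mL=-12, mR=3/2; mL+mR=-21/2 → advance -1; mR−mL=27/2 → turn +1·90°
n=1: pose=(-3,-5,N); sL=120/13, sR=120/13; mL=-60/13, mR=-60/13; mL+mR=-120/13 → advance -1; mR−mL=0 → turn +0·90°
n=2: pose=(-3,-6,N); sL=12, sR=12; mL=-6, mR=-6; mL+mR=-12 → advance -1; mR−mL=0 → turn +0·90°
n=3: pose=(-3,-7,N); sL=40/3, sR=40/3; mL=-20/3, mR=-20/3; mL+mR=-40/3 → advance -1; mR−mL=0 → turn +0·90°
n=4: pose=(-3,-8,N); sL=12, sR=12; mL=-6, mR=-6; mL+mR=-12 → advance -1; mR−mL=0 → turn +0·90°
n=5: pose=(-3,-9,N); sL=120/13, sR=120/13; mL=-60/13, mR=-60/13; mL+mR=-120/13 → advance -1; mR−mL=0 → turn +0·90°
n=6: pose=(-3,-10,N); sL=20/3, sR=20/3; mL=-10/3, mR=-10/3; mL+mR=-20/3 → advance -1; mR−mL=0 → turn +0·90°
n=7: pose=(-3,-11,N); sL=24/5, sR=24/5; mL=-12/5, mR=-12/5; mL+mR=-24/5 → advance -1; mR−mL=0 → turn +0·90°

0 6 15 -12 3/2 -2 -5 E
1 120/13 120/13 -60/13 -60/13 -3 -5 N
2 12 12 -6 -6 -3 -6 N
3 40/3 40/3 -20/3 -20/3 -3 -7 N
4 12 12 -6 -6 -3 -8 N
5 120/13 120/13 -60/13 -60/13 -3 -9 N
6 20/3 20/3 -10/3 -10/3 -3 -10 N
7 24/5 24/5 -12/5 -12/5 -3 -11 N
final -3 -12 N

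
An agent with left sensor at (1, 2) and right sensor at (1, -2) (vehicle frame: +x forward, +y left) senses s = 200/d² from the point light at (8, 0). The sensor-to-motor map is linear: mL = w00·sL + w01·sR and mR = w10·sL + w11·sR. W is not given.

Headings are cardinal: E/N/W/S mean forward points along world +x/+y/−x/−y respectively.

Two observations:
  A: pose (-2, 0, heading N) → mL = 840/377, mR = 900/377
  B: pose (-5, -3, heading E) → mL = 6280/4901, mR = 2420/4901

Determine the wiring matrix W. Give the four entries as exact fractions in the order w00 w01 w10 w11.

obs A: pose=(-2,0,N) → sL=40/29, sR=40/13, mL=840/377, mR=900/377
obs B: pose=(-5,-3,E) → sL=40/29, sR=200/169, mL=6280/4901, mR=2420/4901
sensor matrix S = [[40/29, 40/13], [40/29, 200/169]]; det S = -12800/4901
solve [mL_A; mL_B] = S·[w00; w01] and [mR_A; mR_B] = S·[w10; w11]:
  w00 = 1/2, w01 = 1/2, w10 = -1/2, w11 = 1

1/2 1/2 -1/2 1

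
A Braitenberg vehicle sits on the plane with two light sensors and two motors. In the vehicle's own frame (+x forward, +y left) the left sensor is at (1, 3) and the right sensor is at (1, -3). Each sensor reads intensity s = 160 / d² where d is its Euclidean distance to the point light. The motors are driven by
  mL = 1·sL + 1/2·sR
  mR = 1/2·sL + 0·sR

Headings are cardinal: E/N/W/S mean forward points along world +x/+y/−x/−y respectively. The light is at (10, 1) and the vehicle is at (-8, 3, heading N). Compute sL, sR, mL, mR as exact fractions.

16/45 80/117 136/195 8/45

left sensor world pos  = (-11, 4); dL² = 450
right sensor world pos = (-5, 4); dR² = 234
sL = 160/450 = 16/45
sR = 160/234 = 80/117
mL = 1·sL + 1/2·sR = 136/195
mR = 1/2·sL + 0·sR = 8/45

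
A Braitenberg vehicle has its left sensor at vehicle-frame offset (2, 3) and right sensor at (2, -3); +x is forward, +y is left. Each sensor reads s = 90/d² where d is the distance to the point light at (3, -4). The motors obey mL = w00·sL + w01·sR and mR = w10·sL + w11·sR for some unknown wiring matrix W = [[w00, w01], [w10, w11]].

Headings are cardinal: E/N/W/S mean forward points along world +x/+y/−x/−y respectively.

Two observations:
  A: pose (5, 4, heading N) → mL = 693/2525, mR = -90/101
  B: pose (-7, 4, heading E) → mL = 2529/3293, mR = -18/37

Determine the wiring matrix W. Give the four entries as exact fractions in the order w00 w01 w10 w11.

-1/2 1 -1 0

obs A: pose=(5,4,N) → sL=90/101, sR=18/25, mL=693/2525, mR=-90/101
obs B: pose=(-7,4,E) → sL=18/37, sR=90/89, mL=2529/3293, mR=-18/37
sensor matrix S = [[90/101, 18/25], [18/37, 90/89]]; det S = 4580064/8314825
solve [mL_A; mL_B] = S·[w00; w01] and [mR_A; mR_B] = S·[w10; w11]:
  w00 = -1/2, w01 = 1, w10 = -1, w11 = 0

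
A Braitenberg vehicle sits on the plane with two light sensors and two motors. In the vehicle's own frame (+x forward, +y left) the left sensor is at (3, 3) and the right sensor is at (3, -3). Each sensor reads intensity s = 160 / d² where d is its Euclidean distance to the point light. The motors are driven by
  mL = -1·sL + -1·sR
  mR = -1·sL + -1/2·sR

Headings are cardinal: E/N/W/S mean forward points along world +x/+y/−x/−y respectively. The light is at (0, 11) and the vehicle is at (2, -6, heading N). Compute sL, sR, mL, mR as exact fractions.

left sensor world pos  = (-1, -3); dL² = 197
right sensor world pos = (5, -3); dR² = 221
sL = 160/197 = 160/197
sR = 160/221 = 160/221
mL = -1·sL + -1·sR = -66880/43537
mR = -1·sL + -1/2·sR = -51120/43537

160/197 160/221 -66880/43537 -51120/43537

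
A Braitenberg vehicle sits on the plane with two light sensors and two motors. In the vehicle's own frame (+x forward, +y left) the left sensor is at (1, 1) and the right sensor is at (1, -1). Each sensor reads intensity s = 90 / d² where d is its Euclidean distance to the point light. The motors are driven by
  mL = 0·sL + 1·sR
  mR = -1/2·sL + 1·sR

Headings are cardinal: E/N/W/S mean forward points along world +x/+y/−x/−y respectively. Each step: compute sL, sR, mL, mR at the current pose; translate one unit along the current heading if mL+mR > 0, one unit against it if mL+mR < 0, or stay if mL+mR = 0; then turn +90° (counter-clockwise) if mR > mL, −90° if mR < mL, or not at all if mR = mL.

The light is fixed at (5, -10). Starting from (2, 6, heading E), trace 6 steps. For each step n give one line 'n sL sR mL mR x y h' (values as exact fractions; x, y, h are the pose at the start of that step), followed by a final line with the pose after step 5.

n=0: pose=(2,6,E); sL=90/293, sR=90/229; mL=90/229, mR=16065/67097; mL+mR=42435/67097 → advance +1; mR−mL=-45/293 → turn -1·90°
n=1: pose=(3,6,S); sL=45/113, sR=5/13; mL=5/13, mR=545/2938; mL+mR=1675/2938 → advance +1; mR−mL=-45/226 → turn -1·90°
n=2: pose=(3,5,W); sL=18/41, sR=18/53; mL=18/53, mR=261/2173; mL+mR=999/2173 → advance +1; mR−mL=-9/41 → turn -1·90°
n=3: pose=(2,5,N); sL=45/136, sR=9/26; mL=9/26, mR=639/3536; mL+mR=1863/3536 → advance +1; mR−mL=-45/272 → turn -1·90°
n=4: pose=(2,6,E); sL=90/293, sR=90/229; mL=90/229, mR=16065/67097; mL+mR=42435/67097 → advance +1; mR−mL=-45/293 → turn -1·90°
n=5: pose=(3,6,S); sL=45/113, sR=5/13; mL=5/13, mR=545/2938; mL+mR=1675/2938 → advance +1; mR−mL=-45/226 → turn -1·90°

0 90/293 90/229 90/229 16065/67097 2 6 E
1 45/113 5/13 5/13 545/2938 3 6 S
2 18/41 18/53 18/53 261/2173 3 5 W
3 45/136 9/26 9/26 639/3536 2 5 N
4 90/293 90/229 90/229 16065/67097 2 6 E
5 45/113 5/13 5/13 545/2938 3 6 S
final 3 5 W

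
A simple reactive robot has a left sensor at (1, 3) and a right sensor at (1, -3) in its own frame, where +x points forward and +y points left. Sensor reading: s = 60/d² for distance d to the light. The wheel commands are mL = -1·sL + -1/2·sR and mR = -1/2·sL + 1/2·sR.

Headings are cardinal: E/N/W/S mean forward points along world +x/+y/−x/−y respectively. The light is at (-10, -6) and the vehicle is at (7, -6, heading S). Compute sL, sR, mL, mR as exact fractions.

left sensor world pos  = (10, -7); dL² = 401
right sensor world pos = (4, -7); dR² = 197
sL = 60/401 = 60/401
sR = 60/197 = 60/197
mL = -1·sL + -1/2·sR = -23850/78997
mR = -1/2·sL + 1/2·sR = 6120/78997

60/401 60/197 -23850/78997 6120/78997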